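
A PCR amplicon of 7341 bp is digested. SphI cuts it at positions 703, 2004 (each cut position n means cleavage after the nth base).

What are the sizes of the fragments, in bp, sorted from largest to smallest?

5337, 1301, 703 bp

Linear molecule, 2 cuts → 3 fragments:
  703 − 0 = 703 bp
  2004 − 703 = 1301 bp
  7341 − 2004 = 5337 bp
Sorted largest to smallest: 5337, 1301, 703 bp.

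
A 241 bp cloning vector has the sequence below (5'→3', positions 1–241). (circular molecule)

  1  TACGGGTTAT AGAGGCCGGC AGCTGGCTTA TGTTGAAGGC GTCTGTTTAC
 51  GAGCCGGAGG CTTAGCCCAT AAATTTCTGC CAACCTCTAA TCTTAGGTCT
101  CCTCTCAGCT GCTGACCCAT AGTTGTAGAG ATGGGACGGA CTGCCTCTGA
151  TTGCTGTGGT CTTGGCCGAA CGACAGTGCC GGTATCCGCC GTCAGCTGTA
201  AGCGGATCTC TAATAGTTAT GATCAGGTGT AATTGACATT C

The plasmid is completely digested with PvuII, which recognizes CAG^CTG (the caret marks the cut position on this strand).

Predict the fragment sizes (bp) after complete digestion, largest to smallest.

PvuII sites (CAGCTG) start at positions 20, 106, 193.
PvuII cuts after base 3 of each site, so after positions 22, 108, 195.
Circular molecule, 3 cuts → 3 fragments:
  23–108 → 86 bp
  109–195 → 87 bp
  196–241 then 1–22 → 46 + 22 = 68 bp
Sorted largest to smallest: 87, 86, 68 bp.

87, 86, 68 bp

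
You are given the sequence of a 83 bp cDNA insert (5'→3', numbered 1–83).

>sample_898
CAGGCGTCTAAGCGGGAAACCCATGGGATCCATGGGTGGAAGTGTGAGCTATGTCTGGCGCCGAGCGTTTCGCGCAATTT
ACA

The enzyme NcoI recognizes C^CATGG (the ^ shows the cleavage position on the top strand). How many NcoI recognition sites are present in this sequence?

2

CCATGG occurs starting at positions 21, 30.
NcoI cuts at 2 sites.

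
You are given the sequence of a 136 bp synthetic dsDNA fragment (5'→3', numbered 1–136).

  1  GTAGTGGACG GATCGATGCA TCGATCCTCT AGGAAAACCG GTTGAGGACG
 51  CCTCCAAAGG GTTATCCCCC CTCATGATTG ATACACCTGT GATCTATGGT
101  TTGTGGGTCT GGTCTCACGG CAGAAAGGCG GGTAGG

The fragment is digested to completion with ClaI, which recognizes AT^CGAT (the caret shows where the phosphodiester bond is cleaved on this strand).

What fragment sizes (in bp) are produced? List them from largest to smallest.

ClaI sites (ATCGAT) start at positions 12, 20.
ClaI cuts after base 2 of each site, so after positions 13, 21.
Linear molecule, 2 cuts → 3 fragments:
  1–13 → 13 bp
  14–21 → 8 bp
  22–136 → 115 bp
Sorted largest to smallest: 115, 13, 8 bp.

115, 13, 8 bp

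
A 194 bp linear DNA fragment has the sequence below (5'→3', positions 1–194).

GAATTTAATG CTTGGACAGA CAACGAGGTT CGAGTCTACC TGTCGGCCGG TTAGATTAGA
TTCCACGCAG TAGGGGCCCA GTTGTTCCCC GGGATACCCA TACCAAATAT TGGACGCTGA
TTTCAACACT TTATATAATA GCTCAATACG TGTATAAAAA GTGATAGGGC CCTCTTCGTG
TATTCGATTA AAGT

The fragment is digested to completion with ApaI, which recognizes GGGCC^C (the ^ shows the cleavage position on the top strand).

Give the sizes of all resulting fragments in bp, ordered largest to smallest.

ApaI sites (GGGCCC) start at positions 74, 167.
ApaI cuts after base 5 of each site (before the last base), so after positions 78, 171.
Linear molecule, 2 cuts → 3 fragments:
  1–78 → 78 bp
  79–171 → 93 bp
  172–194 → 23 bp
Sorted largest to smallest: 93, 78, 23 bp.

93, 78, 23 bp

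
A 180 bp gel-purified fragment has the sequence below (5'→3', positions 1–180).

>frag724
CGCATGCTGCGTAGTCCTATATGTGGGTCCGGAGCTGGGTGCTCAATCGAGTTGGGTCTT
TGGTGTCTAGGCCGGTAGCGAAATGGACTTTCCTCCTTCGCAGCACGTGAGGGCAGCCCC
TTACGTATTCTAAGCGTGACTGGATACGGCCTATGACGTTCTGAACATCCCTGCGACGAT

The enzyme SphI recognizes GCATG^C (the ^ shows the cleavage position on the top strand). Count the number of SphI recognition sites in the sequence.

GCATGC occurs starting at position 2.
SphI cuts at 1 site.

1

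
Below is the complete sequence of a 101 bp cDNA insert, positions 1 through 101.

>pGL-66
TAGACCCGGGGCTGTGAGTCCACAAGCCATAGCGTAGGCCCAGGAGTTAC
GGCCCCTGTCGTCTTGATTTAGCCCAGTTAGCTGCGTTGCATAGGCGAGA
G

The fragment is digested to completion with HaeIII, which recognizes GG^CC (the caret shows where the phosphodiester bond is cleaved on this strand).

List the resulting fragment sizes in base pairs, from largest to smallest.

49, 38, 14 bp

HaeIII sites (GGCC) start at positions 37, 51.
HaeIII cuts after base 2 of each site, so after positions 38, 52.
Linear molecule, 2 cuts → 3 fragments:
  1–38 → 38 bp
  39–52 → 14 bp
  53–101 → 49 bp
Sorted largest to smallest: 49, 38, 14 bp.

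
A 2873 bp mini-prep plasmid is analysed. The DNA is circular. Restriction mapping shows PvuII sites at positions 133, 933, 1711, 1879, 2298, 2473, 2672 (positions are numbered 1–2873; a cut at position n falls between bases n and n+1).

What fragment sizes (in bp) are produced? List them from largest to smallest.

Circular molecule, 7 cuts → 7 fragments:
  933 − 133 = 800 bp
  1711 − 933 = 778 bp
  1879 − 1711 = 168 bp
  2298 − 1879 = 419 bp
  2473 − 2298 = 175 bp
  2672 − 2473 = 199 bp
  wrap: 2873 − 2672 + 133 = 334 bp
Sorted largest to smallest: 800, 778, 419, 334, 199, 175, 168 bp.

800, 778, 419, 334, 199, 175, 168 bp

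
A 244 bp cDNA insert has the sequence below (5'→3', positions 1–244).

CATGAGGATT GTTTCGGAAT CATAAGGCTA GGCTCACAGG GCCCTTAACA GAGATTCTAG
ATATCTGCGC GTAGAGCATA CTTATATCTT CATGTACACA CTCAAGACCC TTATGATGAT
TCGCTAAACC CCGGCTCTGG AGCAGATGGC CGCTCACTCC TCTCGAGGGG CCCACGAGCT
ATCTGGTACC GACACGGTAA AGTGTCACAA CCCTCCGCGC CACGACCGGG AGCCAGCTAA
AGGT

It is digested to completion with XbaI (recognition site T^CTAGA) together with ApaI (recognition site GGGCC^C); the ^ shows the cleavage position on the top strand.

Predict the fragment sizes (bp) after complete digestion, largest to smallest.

The XbaI site (TCTAGA) starts at position 56.
XbaI cuts after the first base of each site, so after position 56.
ApaI sites (GGGCCC) start at positions 39, 168.
ApaI cuts after base 5 of each site (before the last base), so after positions 43, 172.
Combined cut positions: 43, 56, 172.
Linear molecule, 3 cuts → 4 fragments:
  1–43 → 43 bp
  44–56 → 13 bp
  57–172 → 116 bp
  173–244 → 72 bp
Sorted largest to smallest: 116, 72, 43, 13 bp.

116, 72, 43, 13 bp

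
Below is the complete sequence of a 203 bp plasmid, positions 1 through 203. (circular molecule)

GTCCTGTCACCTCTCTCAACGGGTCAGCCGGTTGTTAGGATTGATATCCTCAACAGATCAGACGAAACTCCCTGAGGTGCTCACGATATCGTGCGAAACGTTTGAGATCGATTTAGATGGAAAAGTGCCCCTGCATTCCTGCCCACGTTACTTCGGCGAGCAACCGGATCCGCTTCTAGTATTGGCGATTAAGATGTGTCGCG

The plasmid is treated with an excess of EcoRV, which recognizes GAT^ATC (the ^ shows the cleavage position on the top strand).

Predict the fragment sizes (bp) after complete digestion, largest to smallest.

EcoRV sites (GATATC) start at positions 43, 85.
EcoRV cuts after base 3 of each site, so after positions 45, 87.
Circular molecule, 2 cuts → 2 fragments:
  46–87 → 42 bp
  88–203 then 1–45 → 116 + 45 = 161 bp
Sorted largest to smallest: 161, 42 bp.

161, 42 bp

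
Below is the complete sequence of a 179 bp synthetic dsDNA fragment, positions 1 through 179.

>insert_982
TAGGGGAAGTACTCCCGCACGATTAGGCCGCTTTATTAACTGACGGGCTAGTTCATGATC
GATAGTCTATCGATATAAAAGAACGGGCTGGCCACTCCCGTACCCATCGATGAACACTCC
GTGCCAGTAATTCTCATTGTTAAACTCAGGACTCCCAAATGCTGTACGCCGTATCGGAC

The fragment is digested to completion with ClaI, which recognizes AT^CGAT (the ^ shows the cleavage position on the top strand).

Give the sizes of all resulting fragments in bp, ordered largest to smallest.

72, 59, 37, 11 bp

ClaI sites (ATCGAT) start at positions 58, 69, 106.
ClaI cuts after base 2 of each site, so after positions 59, 70, 107.
Linear molecule, 3 cuts → 4 fragments:
  1–59 → 59 bp
  60–70 → 11 bp
  71–107 → 37 bp
  108–179 → 72 bp
Sorted largest to smallest: 72, 59, 37, 11 bp.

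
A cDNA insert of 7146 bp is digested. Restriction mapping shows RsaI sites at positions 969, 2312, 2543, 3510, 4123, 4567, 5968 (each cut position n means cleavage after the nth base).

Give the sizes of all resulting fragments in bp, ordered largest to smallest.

Linear molecule, 7 cuts → 8 fragments:
  969 − 0 = 969 bp
  2312 − 969 = 1343 bp
  2543 − 2312 = 231 bp
  3510 − 2543 = 967 bp
  4123 − 3510 = 613 bp
  4567 − 4123 = 444 bp
  5968 − 4567 = 1401 bp
  7146 − 5968 = 1178 bp
Sorted largest to smallest: 1401, 1343, 1178, 969, 967, 613, 444, 231 bp.

1401, 1343, 1178, 969, 967, 613, 444, 231 bp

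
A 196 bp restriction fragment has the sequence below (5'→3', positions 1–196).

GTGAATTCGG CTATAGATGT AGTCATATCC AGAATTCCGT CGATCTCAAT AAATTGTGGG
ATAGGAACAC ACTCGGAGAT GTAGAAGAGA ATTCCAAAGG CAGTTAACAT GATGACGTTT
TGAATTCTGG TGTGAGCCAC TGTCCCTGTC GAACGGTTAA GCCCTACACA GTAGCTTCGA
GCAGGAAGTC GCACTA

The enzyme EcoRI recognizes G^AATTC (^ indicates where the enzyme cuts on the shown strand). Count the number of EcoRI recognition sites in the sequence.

GAATTC occurs starting at positions 3, 32, 89, 122.
EcoRI cuts at 4 sites.

4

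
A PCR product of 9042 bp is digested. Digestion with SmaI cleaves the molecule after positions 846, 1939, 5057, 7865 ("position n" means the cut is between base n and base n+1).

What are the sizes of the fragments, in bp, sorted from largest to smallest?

Linear molecule, 4 cuts → 5 fragments:
  846 − 0 = 846 bp
  1939 − 846 = 1093 bp
  5057 − 1939 = 3118 bp
  7865 − 5057 = 2808 bp
  9042 − 7865 = 1177 bp
Sorted largest to smallest: 3118, 2808, 1177, 1093, 846 bp.

3118, 2808, 1177, 1093, 846 bp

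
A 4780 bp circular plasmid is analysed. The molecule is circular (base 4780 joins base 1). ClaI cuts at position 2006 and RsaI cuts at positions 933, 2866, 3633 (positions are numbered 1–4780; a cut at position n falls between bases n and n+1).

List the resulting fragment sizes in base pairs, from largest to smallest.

Combined cut positions (sorted): 933, 2006, 2866, 3633.
Circular molecule, 4 cuts → 4 fragments:
  2006 − 933 = 1073 bp
  2866 − 2006 = 860 bp
  3633 − 2866 = 767 bp
  wrap: 4780 − 3633 + 933 = 2080 bp
Sorted largest to smallest: 2080, 1073, 860, 767 bp.

2080, 1073, 860, 767 bp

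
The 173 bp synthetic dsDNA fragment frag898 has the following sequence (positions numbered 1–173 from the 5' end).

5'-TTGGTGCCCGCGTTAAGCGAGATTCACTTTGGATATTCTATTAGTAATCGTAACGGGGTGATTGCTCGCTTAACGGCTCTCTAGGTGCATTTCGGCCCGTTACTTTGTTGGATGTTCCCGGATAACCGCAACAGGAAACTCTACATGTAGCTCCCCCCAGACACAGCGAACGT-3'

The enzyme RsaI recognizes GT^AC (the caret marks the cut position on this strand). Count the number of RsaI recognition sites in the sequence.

0

No occurrence of GTAC is present in the sequence.
RsaI does not cut: 0 sites.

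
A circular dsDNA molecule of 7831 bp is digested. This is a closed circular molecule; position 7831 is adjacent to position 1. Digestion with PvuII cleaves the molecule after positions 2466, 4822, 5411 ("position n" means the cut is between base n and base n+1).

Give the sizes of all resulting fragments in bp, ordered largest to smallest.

4886, 2356, 589 bp

Circular molecule, 3 cuts → 3 fragments:
  4822 − 2466 = 2356 bp
  5411 − 4822 = 589 bp
  wrap: 7831 − 5411 + 2466 = 4886 bp
Sorted largest to smallest: 4886, 2356, 589 bp.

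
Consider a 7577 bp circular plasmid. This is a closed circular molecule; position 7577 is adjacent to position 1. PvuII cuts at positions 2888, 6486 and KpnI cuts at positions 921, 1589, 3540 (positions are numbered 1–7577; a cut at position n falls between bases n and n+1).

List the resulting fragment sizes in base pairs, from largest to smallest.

2946, 2012, 1299, 668, 652 bp

Combined cut positions (sorted): 921, 1589, 2888, 3540, 6486.
Circular molecule, 5 cuts → 5 fragments:
  1589 − 921 = 668 bp
  2888 − 1589 = 1299 bp
  3540 − 2888 = 652 bp
  6486 − 3540 = 2946 bp
  wrap: 7577 − 6486 + 921 = 2012 bp
Sorted largest to smallest: 2946, 2012, 1299, 668, 652 bp.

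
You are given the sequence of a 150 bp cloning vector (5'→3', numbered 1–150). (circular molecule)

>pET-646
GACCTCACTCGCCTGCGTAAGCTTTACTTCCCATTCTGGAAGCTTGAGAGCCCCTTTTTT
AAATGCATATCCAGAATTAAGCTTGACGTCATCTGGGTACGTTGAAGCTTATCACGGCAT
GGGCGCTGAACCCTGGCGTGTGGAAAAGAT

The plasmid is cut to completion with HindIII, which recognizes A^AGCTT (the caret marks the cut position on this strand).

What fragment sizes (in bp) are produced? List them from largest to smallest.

HindIII sites (AAGCTT) start at positions 19, 40, 79, 105.
HindIII cuts after the first base of each site, so after positions 19, 40, 79, 105.
Circular molecule, 4 cuts → 4 fragments:
  20–40 → 21 bp
  41–79 → 39 bp
  80–105 → 26 bp
  106–150 then 1–19 → 45 + 19 = 64 bp
Sorted largest to smallest: 64, 39, 26, 21 bp.

64, 39, 26, 21 bp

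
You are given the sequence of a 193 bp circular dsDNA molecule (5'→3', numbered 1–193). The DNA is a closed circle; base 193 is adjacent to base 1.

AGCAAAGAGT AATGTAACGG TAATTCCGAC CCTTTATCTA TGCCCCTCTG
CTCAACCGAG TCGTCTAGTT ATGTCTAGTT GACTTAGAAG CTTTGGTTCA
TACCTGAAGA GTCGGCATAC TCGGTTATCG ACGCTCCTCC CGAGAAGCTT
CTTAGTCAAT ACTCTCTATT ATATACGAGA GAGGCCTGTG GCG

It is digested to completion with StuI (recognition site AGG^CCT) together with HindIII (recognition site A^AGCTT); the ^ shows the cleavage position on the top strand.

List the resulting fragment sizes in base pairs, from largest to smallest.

The StuI site (AGGCCT) starts at position 182.
StuI cuts after base 3 of each site, so after position 184.
HindIII sites (AAGCTT) start at positions 88, 145.
HindIII cuts after the first base of each site, so after positions 88, 145.
Combined cut positions: 88, 145, 184.
Circular molecule, 3 cuts → 3 fragments:
  89–145 → 57 bp
  146–184 → 39 bp
  185–193 then 1–88 → 9 + 88 = 97 bp
Sorted largest to smallest: 97, 57, 39 bp.

97, 57, 39 bp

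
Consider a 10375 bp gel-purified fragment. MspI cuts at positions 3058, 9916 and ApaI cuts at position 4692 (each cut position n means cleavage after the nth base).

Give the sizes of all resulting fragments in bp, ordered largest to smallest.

5224, 3058, 1634, 459 bp

Combined cut positions (sorted): 3058, 4692, 9916.
Linear molecule, 3 cuts → 4 fragments:
  3058 − 0 = 3058 bp
  4692 − 3058 = 1634 bp
  9916 − 4692 = 5224 bp
  10375 − 9916 = 459 bp
Sorted largest to smallest: 5224, 3058, 1634, 459 bp.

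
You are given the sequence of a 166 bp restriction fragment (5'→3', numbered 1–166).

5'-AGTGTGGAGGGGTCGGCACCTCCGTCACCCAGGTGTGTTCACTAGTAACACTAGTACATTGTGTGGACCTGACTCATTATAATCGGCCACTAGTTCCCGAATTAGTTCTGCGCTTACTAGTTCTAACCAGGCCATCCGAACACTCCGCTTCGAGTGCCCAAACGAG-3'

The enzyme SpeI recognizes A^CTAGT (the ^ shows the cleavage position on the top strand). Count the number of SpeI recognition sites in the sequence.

ACTAGT occurs starting at positions 41, 50, 89, 116.
SpeI cuts at 4 sites.

4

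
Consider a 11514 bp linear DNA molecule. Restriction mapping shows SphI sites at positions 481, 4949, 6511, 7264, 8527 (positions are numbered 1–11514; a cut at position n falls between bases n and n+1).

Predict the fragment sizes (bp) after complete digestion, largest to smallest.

Linear molecule, 5 cuts → 6 fragments:
  481 − 0 = 481 bp
  4949 − 481 = 4468 bp
  6511 − 4949 = 1562 bp
  7264 − 6511 = 753 bp
  8527 − 7264 = 1263 bp
  11514 − 8527 = 2987 bp
Sorted largest to smallest: 4468, 2987, 1562, 1263, 753, 481 bp.

4468, 2987, 1562, 1263, 753, 481 bp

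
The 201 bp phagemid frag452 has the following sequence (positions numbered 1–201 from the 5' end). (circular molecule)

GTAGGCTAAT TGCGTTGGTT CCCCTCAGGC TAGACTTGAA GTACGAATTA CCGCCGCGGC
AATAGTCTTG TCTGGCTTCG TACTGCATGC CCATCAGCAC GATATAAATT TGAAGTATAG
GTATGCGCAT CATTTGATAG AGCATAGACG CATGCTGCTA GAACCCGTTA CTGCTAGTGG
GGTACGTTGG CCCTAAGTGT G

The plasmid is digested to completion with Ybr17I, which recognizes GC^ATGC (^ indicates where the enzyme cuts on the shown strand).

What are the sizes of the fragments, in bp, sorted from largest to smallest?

136, 65 bp

Ybr17I sites (GCATGC) start at positions 85, 150.
Ybr17I cuts after base 2 of each site, so after positions 86, 151.
Circular molecule, 2 cuts → 2 fragments:
  87–151 → 65 bp
  152–201 then 1–86 → 50 + 86 = 136 bp
Sorted largest to smallest: 136, 65 bp.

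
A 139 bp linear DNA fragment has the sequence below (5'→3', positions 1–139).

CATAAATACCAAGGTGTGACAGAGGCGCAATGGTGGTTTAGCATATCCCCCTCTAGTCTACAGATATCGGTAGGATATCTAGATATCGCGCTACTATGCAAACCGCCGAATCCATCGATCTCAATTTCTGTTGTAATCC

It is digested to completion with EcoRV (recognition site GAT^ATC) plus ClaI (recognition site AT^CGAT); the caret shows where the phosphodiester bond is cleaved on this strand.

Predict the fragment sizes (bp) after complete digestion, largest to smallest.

65, 31, 24, 11, 8 bp

EcoRV sites (GATATC) start at positions 63, 74, 82.
EcoRV cuts after base 3 of each site, so after positions 65, 76, 84.
The ClaI site (ATCGAT) starts at position 114.
ClaI cuts after base 2 of each site, so after position 115.
Combined cut positions: 65, 76, 84, 115.
Linear molecule, 4 cuts → 5 fragments:
  1–65 → 65 bp
  66–76 → 11 bp
  77–84 → 8 bp
  85–115 → 31 bp
  116–139 → 24 bp
Sorted largest to smallest: 65, 31, 24, 11, 8 bp.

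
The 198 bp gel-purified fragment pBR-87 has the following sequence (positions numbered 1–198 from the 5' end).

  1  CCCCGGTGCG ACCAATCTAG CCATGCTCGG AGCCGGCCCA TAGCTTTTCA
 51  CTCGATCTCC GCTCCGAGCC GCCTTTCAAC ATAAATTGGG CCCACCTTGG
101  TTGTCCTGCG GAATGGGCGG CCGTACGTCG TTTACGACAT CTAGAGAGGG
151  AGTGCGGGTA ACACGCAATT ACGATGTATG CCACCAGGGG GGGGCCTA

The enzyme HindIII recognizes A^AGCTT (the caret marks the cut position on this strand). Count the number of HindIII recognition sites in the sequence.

0

No occurrence of AAGCTT is present in the sequence.
HindIII does not cut: 0 sites.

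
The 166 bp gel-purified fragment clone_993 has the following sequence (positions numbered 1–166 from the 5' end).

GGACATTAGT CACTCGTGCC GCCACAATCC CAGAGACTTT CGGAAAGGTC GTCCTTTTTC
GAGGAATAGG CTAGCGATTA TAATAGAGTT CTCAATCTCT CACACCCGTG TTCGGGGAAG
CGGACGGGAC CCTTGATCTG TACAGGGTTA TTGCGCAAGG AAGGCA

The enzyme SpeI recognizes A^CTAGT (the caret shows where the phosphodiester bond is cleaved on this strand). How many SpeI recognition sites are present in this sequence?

0

No occurrence of ACTAGT is present in the sequence.
SpeI does not cut: 0 sites.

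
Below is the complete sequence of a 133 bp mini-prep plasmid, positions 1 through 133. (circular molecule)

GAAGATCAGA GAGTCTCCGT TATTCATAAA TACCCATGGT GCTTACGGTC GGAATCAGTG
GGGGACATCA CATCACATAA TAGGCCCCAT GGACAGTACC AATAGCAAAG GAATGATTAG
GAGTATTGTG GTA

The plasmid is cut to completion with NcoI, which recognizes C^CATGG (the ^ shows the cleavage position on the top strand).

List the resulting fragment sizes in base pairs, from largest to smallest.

NcoI sites (CCATGG) start at positions 34, 87.
NcoI cuts after the first base of each site, so after positions 34, 87.
Circular molecule, 2 cuts → 2 fragments:
  35–87 → 53 bp
  88–133 then 1–34 → 46 + 34 = 80 bp
Sorted largest to smallest: 80, 53 bp.

80, 53 bp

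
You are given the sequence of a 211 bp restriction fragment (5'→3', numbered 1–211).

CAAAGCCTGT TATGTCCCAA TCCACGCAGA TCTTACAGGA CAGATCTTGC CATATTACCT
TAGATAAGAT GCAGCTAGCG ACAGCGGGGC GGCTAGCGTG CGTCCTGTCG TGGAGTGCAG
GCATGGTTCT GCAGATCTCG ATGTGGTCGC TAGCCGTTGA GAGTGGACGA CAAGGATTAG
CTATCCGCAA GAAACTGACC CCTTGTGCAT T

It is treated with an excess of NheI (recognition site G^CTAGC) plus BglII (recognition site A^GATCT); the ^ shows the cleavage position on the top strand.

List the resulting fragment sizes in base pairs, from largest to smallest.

NheI sites (GCTAGC) start at positions 74, 92, 149.
NheI cuts after the first base of each site, so after positions 74, 92, 149.
BglII sites (AGATCT) start at positions 28, 42, 133.
BglII cuts after the first base of each site, so after positions 28, 42, 133.
Combined cut positions: 28, 42, 74, 92, 133, 149.
Linear molecule, 6 cuts → 7 fragments:
  1–28 → 28 bp
  29–42 → 14 bp
  43–74 → 32 bp
  75–92 → 18 bp
  93–133 → 41 bp
  134–149 → 16 bp
  150–211 → 62 bp
Sorted largest to smallest: 62, 41, 32, 28, 18, 16, 14 bp.

62, 41, 32, 28, 18, 16, 14 bp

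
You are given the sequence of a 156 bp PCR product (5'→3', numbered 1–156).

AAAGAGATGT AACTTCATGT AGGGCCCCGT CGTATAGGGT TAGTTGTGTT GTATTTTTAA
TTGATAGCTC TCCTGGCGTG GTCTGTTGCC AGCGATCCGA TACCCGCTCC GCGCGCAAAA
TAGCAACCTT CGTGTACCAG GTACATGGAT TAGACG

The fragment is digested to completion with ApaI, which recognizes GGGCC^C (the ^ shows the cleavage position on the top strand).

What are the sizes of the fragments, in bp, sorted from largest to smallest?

The ApaI site (GGGCCC) starts at position 22.
ApaI cuts after base 5 of each site (before the last base), so after position 26.
Linear molecule, 1 cut → 2 fragments:
  1–26 → 26 bp
  27–156 → 130 bp
Sorted largest to smallest: 130, 26 bp.

130, 26 bp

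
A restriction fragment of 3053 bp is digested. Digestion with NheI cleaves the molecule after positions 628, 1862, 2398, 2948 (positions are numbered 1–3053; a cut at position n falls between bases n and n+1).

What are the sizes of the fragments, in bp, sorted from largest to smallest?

Linear molecule, 4 cuts → 5 fragments:
  628 − 0 = 628 bp
  1862 − 628 = 1234 bp
  2398 − 1862 = 536 bp
  2948 − 2398 = 550 bp
  3053 − 2948 = 105 bp
Sorted largest to smallest: 1234, 628, 550, 536, 105 bp.

1234, 628, 550, 536, 105 bp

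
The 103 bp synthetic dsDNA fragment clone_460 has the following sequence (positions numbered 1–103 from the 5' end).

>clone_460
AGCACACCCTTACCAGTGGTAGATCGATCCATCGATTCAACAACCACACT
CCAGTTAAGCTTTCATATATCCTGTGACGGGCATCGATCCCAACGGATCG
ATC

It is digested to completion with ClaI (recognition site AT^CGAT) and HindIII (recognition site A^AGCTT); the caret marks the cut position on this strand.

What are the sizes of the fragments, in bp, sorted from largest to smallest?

ClaI sites (ATCGAT) start at positions 23, 31, 83, 97.
ClaI cuts after base 2 of each site, so after positions 24, 32, 84, 98.
The HindIII site (AAGCTT) starts at position 57.
HindIII cuts after the first base of each site, so after position 57.
Combined cut positions: 24, 32, 57, 84, 98.
Linear molecule, 5 cuts → 6 fragments:
  1–24 → 24 bp
  25–32 → 8 bp
  33–57 → 25 bp
  58–84 → 27 bp
  85–98 → 14 bp
  99–103 → 5 bp
Sorted largest to smallest: 27, 25, 24, 14, 8, 5 bp.

27, 25, 24, 14, 8, 5 bp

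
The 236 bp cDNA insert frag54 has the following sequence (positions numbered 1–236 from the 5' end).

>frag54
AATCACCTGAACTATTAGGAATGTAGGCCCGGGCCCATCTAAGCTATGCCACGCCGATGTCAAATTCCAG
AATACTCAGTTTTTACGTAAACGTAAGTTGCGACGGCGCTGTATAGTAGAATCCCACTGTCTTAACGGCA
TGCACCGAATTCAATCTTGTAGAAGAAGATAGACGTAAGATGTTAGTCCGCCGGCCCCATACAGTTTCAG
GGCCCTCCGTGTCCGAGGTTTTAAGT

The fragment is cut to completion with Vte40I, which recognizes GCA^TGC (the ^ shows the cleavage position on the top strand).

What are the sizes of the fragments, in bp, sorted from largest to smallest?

140, 96 bp

The Vte40I site (GCATGC) starts at position 138.
Vte40I cuts after base 3 of each site, so after position 140.
Linear molecule, 1 cut → 2 fragments:
  1–140 → 140 bp
  141–236 → 96 bp
Sorted largest to smallest: 140, 96 bp.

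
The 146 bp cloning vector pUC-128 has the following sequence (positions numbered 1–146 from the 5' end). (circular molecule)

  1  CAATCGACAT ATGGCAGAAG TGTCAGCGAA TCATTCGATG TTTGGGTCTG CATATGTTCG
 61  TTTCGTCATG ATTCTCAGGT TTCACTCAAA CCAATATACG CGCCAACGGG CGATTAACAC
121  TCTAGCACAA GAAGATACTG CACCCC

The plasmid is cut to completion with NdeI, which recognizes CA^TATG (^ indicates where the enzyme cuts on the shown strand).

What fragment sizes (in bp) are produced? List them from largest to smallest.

103, 43 bp

NdeI sites (CATATG) start at positions 8, 51.
NdeI cuts after base 2 of each site, so after positions 9, 52.
Circular molecule, 2 cuts → 2 fragments:
  10–52 → 43 bp
  53–146 then 1–9 → 94 + 9 = 103 bp
Sorted largest to smallest: 103, 43 bp.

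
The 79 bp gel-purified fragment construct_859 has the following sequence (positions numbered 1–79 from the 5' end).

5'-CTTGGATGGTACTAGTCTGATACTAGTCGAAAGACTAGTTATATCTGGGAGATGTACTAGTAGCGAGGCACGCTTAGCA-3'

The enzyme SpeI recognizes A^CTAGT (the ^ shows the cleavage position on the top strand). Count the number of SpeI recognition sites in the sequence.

ACTAGT occurs starting at positions 11, 22, 34, 56.
SpeI cuts at 4 sites.

4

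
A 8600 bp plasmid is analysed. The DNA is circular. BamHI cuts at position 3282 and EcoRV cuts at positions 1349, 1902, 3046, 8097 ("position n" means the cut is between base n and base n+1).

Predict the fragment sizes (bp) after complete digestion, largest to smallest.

Combined cut positions (sorted): 1349, 1902, 3046, 3282, 8097.
Circular molecule, 5 cuts → 5 fragments:
  1902 − 1349 = 553 bp
  3046 − 1902 = 1144 bp
  3282 − 3046 = 236 bp
  8097 − 3282 = 4815 bp
  wrap: 8600 − 8097 + 1349 = 1852 bp
Sorted largest to smallest: 4815, 1852, 1144, 553, 236 bp.

4815, 1852, 1144, 553, 236 bp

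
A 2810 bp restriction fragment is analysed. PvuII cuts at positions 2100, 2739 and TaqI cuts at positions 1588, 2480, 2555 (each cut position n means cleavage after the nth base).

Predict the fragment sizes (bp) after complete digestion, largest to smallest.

1588, 512, 380, 184, 75, 71 bp

Combined cut positions (sorted): 1588, 2100, 2480, 2555, 2739.
Linear molecule, 5 cuts → 6 fragments:
  1588 − 0 = 1588 bp
  2100 − 1588 = 512 bp
  2480 − 2100 = 380 bp
  2555 − 2480 = 75 bp
  2739 − 2555 = 184 bp
  2810 − 2739 = 71 bp
Sorted largest to smallest: 1588, 512, 380, 184, 75, 71 bp.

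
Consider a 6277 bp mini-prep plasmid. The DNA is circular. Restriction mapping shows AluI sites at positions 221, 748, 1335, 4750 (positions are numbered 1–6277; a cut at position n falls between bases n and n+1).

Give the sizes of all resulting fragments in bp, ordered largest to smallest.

Circular molecule, 4 cuts → 4 fragments:
  748 − 221 = 527 bp
  1335 − 748 = 587 bp
  4750 − 1335 = 3415 bp
  wrap: 6277 − 4750 + 221 = 1748 bp
Sorted largest to smallest: 3415, 1748, 587, 527 bp.

3415, 1748, 587, 527 bp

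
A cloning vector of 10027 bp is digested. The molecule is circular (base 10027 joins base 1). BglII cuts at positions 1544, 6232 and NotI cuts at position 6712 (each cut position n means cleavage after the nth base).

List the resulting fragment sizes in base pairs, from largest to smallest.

Combined cut positions (sorted): 1544, 6232, 6712.
Circular molecule, 3 cuts → 3 fragments:
  6232 − 1544 = 4688 bp
  6712 − 6232 = 480 bp
  wrap: 10027 − 6712 + 1544 = 4859 bp
Sorted largest to smallest: 4859, 4688, 480 bp.

4859, 4688, 480 bp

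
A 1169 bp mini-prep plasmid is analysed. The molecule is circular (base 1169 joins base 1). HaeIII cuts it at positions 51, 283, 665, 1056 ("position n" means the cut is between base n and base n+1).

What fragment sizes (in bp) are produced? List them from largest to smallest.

Circular molecule, 4 cuts → 4 fragments:
  283 − 51 = 232 bp
  665 − 283 = 382 bp
  1056 − 665 = 391 bp
  wrap: 1169 − 1056 + 51 = 164 bp
Sorted largest to smallest: 391, 382, 232, 164 bp.

391, 382, 232, 164 bp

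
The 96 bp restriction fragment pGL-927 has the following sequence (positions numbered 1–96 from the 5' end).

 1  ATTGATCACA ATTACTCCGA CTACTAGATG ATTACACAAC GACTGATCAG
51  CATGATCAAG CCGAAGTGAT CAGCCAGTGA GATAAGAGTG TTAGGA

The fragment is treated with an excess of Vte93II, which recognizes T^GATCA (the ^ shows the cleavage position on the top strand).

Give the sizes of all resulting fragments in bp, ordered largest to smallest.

Vte93II sites (TGATCA) start at positions 3, 44, 53, 67.
Vte93II cuts after the first base of each site, so after positions 3, 44, 53, 67.
Linear molecule, 4 cuts → 5 fragments:
  1–3 → 3 bp
  4–44 → 41 bp
  45–53 → 9 bp
  54–67 → 14 bp
  68–96 → 29 bp
Sorted largest to smallest: 41, 29, 14, 9, 3 bp.

41, 29, 14, 9, 3 bp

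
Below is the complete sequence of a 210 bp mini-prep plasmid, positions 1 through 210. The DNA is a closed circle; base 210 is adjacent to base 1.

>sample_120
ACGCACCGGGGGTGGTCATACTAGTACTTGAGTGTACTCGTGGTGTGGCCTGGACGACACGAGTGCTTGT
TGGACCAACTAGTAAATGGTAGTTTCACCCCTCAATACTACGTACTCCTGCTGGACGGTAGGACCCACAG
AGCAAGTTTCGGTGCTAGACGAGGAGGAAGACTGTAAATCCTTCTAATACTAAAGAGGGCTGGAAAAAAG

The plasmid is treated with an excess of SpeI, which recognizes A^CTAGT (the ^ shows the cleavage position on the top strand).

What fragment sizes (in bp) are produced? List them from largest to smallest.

152, 58 bp

SpeI sites (ACTAGT) start at positions 20, 78.
SpeI cuts after the first base of each site, so after positions 20, 78.
Circular molecule, 2 cuts → 2 fragments:
  21–78 → 58 bp
  79–210 then 1–20 → 132 + 20 = 152 bp
Sorted largest to smallest: 152, 58 bp.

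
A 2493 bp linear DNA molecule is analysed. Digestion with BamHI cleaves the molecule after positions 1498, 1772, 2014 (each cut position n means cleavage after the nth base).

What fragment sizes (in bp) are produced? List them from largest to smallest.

Linear molecule, 3 cuts → 4 fragments:
  1498 − 0 = 1498 bp
  1772 − 1498 = 274 bp
  2014 − 1772 = 242 bp
  2493 − 2014 = 479 bp
Sorted largest to smallest: 1498, 479, 274, 242 bp.

1498, 479, 274, 242 bp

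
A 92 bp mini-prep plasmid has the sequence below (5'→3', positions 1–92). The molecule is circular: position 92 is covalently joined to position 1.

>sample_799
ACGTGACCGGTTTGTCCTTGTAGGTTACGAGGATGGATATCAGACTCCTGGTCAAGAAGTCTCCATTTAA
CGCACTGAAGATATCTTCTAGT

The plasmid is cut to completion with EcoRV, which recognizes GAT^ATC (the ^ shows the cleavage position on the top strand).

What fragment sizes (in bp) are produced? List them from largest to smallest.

48, 44 bp

EcoRV sites (GATATC) start at positions 36, 80.
EcoRV cuts after base 3 of each site, so after positions 38, 82.
Circular molecule, 2 cuts → 2 fragments:
  39–82 → 44 bp
  83–92 then 1–38 → 10 + 38 = 48 bp
Sorted largest to smallest: 48, 44 bp.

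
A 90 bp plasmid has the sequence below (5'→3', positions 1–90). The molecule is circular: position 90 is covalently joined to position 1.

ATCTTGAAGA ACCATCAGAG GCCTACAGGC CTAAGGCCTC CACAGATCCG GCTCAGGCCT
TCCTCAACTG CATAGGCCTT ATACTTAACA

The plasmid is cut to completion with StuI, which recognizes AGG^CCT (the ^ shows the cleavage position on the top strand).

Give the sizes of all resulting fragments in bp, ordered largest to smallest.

35, 21, 19, 8, 7 bp

StuI sites (AGGCCT) start at positions 19, 27, 34, 55, 74.
StuI cuts after base 3 of each site, so after positions 21, 29, 36, 57, 76.
Circular molecule, 5 cuts → 5 fragments:
  22–29 → 8 bp
  30–36 → 7 bp
  37–57 → 21 bp
  58–76 → 19 bp
  77–90 then 1–21 → 14 + 21 = 35 bp
Sorted largest to smallest: 35, 21, 19, 8, 7 bp.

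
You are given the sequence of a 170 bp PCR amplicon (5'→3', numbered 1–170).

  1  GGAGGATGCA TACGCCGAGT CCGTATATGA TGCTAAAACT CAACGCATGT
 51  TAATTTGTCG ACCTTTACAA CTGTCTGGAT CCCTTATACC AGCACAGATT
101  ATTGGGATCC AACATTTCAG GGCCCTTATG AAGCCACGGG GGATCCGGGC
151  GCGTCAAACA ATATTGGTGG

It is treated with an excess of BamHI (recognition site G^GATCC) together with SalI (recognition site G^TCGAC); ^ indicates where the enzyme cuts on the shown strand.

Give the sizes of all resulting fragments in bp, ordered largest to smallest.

BamHI sites (GGATCC) start at positions 77, 105, 141.
BamHI cuts after the first base of each site, so after positions 77, 105, 141.
The SalI site (GTCGAC) starts at position 57.
SalI cuts after the first base of each site, so after position 57.
Combined cut positions: 57, 77, 105, 141.
Linear molecule, 4 cuts → 5 fragments:
  1–57 → 57 bp
  58–77 → 20 bp
  78–105 → 28 bp
  106–141 → 36 bp
  142–170 → 29 bp
Sorted largest to smallest: 57, 36, 29, 28, 20 bp.

57, 36, 29, 28, 20 bp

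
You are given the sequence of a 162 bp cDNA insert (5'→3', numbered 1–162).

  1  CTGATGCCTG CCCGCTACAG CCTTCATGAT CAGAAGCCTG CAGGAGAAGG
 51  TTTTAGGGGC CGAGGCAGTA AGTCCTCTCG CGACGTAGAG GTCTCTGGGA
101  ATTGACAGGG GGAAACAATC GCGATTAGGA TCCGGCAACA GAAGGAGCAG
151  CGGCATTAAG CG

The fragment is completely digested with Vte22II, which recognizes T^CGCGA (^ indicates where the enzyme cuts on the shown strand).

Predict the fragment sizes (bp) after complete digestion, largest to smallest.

Vte22II sites (TCGCGA) start at positions 78, 119.
Vte22II cuts after the first base of each site, so after positions 78, 119.
Linear molecule, 2 cuts → 3 fragments:
  1–78 → 78 bp
  79–119 → 41 bp
  120–162 → 43 bp
Sorted largest to smallest: 78, 43, 41 bp.

78, 43, 41 bp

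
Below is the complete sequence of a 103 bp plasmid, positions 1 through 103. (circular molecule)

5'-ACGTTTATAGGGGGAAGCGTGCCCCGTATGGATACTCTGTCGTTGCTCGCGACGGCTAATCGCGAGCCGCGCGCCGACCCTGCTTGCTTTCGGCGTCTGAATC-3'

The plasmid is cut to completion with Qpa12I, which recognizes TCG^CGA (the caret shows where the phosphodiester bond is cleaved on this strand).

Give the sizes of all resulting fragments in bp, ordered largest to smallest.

90, 13 bp

Qpa12I sites (TCGCGA) start at positions 47, 60.
Qpa12I cuts after base 3 of each site, so after positions 49, 62.
Circular molecule, 2 cuts → 2 fragments:
  50–62 → 13 bp
  63–103 then 1–49 → 41 + 49 = 90 bp
Sorted largest to smallest: 90, 13 bp.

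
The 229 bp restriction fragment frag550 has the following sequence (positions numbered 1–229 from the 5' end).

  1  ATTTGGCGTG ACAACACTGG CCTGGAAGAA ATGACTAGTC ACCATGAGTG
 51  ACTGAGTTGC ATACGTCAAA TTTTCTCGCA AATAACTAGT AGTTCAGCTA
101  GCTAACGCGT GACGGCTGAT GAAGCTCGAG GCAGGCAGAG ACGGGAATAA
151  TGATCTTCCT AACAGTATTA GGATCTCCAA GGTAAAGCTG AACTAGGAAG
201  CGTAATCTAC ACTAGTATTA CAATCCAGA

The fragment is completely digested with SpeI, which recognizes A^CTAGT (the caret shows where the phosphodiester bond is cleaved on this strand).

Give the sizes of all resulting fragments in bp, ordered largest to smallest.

SpeI sites (ACTAGT) start at positions 34, 85, 211.
SpeI cuts after the first base of each site, so after positions 34, 85, 211.
Linear molecule, 3 cuts → 4 fragments:
  1–34 → 34 bp
  35–85 → 51 bp
  86–211 → 126 bp
  212–229 → 18 bp
Sorted largest to smallest: 126, 51, 34, 18 bp.

126, 51, 34, 18 bp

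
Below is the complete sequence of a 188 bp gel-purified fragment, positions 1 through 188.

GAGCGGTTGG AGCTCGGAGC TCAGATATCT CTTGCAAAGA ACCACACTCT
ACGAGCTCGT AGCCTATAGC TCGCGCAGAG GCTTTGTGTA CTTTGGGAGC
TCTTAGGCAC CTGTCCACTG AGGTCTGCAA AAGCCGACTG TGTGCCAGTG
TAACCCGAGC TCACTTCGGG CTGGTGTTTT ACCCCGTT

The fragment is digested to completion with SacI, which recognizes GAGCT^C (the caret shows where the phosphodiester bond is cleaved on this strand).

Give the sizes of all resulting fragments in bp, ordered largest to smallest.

60, 44, 36, 27, 14, 7 bp

SacI sites (GAGCTC) start at positions 10, 17, 53, 97, 157.
SacI cuts after base 5 of each site (before the last base), so after positions 14, 21, 57, 101, 161.
Linear molecule, 5 cuts → 6 fragments:
  1–14 → 14 bp
  15–21 → 7 bp
  22–57 → 36 bp
  58–101 → 44 bp
  102–161 → 60 bp
  162–188 → 27 bp
Sorted largest to smallest: 60, 44, 36, 27, 14, 7 bp.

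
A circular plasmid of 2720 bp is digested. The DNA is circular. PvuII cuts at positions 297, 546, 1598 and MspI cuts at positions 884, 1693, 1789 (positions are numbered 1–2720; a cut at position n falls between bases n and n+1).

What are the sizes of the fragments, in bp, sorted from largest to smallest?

Combined cut positions (sorted): 297, 546, 884, 1598, 1693, 1789.
Circular molecule, 6 cuts → 6 fragments:
  546 − 297 = 249 bp
  884 − 546 = 338 bp
  1598 − 884 = 714 bp
  1693 − 1598 = 95 bp
  1789 − 1693 = 96 bp
  wrap: 2720 − 1789 + 297 = 1228 bp
Sorted largest to smallest: 1228, 714, 338, 249, 96, 95 bp.

1228, 714, 338, 249, 96, 95 bp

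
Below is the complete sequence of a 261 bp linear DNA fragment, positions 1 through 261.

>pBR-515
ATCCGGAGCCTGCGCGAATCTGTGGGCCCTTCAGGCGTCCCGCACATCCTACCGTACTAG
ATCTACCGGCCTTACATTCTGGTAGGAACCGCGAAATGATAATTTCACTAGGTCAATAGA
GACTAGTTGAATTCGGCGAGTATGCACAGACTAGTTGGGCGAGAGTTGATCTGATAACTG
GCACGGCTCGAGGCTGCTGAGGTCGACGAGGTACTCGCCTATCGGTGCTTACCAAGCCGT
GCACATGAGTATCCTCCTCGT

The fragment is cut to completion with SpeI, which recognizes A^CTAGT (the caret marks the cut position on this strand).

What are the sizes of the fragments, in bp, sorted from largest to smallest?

SpeI sites (ACTAGT) start at positions 122, 150.
SpeI cuts after the first base of each site, so after positions 122, 150.
Linear molecule, 2 cuts → 3 fragments:
  1–122 → 122 bp
  123–150 → 28 bp
  151–261 → 111 bp
Sorted largest to smallest: 122, 111, 28 bp.

122, 111, 28 bp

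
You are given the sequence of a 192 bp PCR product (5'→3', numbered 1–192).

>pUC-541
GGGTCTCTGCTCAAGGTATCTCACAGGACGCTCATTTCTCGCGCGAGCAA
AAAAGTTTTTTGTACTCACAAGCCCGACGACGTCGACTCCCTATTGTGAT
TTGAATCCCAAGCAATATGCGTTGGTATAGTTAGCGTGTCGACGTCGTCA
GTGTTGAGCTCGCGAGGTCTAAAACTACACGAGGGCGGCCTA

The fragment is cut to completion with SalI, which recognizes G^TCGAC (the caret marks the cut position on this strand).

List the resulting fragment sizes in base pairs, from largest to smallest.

SalI sites (GTCGAC) start at positions 82, 138.
SalI cuts after the first base of each site, so after positions 82, 138.
Linear molecule, 2 cuts → 3 fragments:
  1–82 → 82 bp
  83–138 → 56 bp
  139–192 → 54 bp
Sorted largest to smallest: 82, 56, 54 bp.

82, 56, 54 bp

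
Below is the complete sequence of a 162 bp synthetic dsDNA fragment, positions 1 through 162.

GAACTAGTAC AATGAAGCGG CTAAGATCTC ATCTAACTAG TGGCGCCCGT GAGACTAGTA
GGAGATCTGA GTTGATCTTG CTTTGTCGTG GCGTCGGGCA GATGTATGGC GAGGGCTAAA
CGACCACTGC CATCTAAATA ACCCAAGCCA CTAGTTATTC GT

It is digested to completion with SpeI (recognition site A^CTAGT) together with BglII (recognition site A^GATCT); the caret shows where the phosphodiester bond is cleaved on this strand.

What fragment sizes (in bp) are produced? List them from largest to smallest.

SpeI sites (ACTAGT) start at positions 3, 36, 54, 150.
SpeI cuts after the first base of each site, so after positions 3, 36, 54, 150.
BglII sites (AGATCT) start at positions 24, 63.
BglII cuts after the first base of each site, so after positions 24, 63.
Combined cut positions: 3, 24, 36, 54, 63, 150.
Linear molecule, 6 cuts → 7 fragments:
  1–3 → 3 bp
  4–24 → 21 bp
  25–36 → 12 bp
  37–54 → 18 bp
  55–63 → 9 bp
  64–150 → 87 bp
  151–162 → 12 bp
Sorted largest to smallest: 87, 21, 18, 12, 12, 9, 3 bp.

87, 21, 18, 12, 12, 9, 3 bp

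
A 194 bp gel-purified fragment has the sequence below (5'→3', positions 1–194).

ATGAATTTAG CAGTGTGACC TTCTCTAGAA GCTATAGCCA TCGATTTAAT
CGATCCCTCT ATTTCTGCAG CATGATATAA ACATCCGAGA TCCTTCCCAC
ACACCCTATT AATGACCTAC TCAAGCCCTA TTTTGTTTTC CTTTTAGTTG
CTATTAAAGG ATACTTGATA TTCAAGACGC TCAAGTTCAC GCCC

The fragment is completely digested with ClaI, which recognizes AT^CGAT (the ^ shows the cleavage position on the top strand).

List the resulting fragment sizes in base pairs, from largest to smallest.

144, 41, 9 bp

ClaI sites (ATCGAT) start at positions 40, 49.
ClaI cuts after base 2 of each site, so after positions 41, 50.
Linear molecule, 2 cuts → 3 fragments:
  1–41 → 41 bp
  42–50 → 9 bp
  51–194 → 144 bp
Sorted largest to smallest: 144, 41, 9 bp.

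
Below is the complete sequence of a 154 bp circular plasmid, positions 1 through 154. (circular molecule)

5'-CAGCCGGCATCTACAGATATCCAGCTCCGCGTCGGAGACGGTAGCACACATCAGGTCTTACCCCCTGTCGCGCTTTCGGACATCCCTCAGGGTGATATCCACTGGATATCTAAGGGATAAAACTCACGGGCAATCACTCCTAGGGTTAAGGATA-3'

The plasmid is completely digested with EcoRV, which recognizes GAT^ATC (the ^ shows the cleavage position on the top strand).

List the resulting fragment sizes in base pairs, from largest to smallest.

78, 65, 11 bp

EcoRV sites (GATATC) start at positions 16, 94, 105.
EcoRV cuts after base 3 of each site, so after positions 18, 96, 107.
Circular molecule, 3 cuts → 3 fragments:
  19–96 → 78 bp
  97–107 → 11 bp
  108–154 then 1–18 → 47 + 18 = 65 bp
Sorted largest to smallest: 78, 65, 11 bp.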